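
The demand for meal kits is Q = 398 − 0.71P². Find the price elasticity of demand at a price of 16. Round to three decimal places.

-1.681

At P = 16, Q = 216.24.
dQ/dP = −2·0.71·P = −22.72.
Point elasticity E = (dQ/dP)·(P/Q) = -22.72 × 16/216.24 ≈ -1.681.
|E| > 1, so demand is elastic at this price.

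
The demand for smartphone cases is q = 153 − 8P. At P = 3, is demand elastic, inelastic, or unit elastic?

At P = 3, q = 129.
dq/dP = −8.
Point elasticity E = (dq/dP)·(P/q) = -8 × 3/129 ≈ -0.186.
|E| ≈ 0.186 < 1, so demand is inelastic.

inelastic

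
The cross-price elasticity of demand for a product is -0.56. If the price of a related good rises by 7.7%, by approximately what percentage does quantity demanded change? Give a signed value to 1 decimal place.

-4.3

%ΔQ ≈ E × %ΔP_y = (-0.56) × (7.7%) ≈ -4.3%.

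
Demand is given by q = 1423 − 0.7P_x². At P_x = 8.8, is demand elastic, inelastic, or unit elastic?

At P_x = 8.8, q = 1368.792.
dq/dP_x = −2·0.7·P_x = −12.32.
Point elasticity E = (dq/dP_x)·(P_x/q) = -12.32 × 8.8/1368.792 ≈ -0.079.
|E| ≈ 0.079 < 1, so demand is inelastic.

inelastic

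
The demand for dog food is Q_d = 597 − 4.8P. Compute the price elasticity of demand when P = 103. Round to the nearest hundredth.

-4.82

At P = 103, Q_d = 102.6.
dQ_d/dP = −4.8.
Point elasticity E = (dQ_d/dP)·(P/Q_d) = -4.8 × 103/102.6 ≈ -4.82.
|E| > 1, so demand is elastic at this price.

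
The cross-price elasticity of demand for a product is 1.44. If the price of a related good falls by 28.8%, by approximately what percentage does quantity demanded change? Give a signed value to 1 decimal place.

%ΔQ ≈ E × %ΔP_y = (1.44) × (-28.8%) ≈ -41.5%.

-41.5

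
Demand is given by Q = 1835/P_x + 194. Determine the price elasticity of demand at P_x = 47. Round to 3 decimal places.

At P_x = 47, Q = 233.0426.
dQ/dP_x = −1835/P_x² = −0.8307.
Point elasticity E = (dQ/dP_x)·(P_x/Q) = -0.8307 × 47/233.0426 ≈ -0.168.
|E| < 1, so demand is inelastic at this price.

-0.168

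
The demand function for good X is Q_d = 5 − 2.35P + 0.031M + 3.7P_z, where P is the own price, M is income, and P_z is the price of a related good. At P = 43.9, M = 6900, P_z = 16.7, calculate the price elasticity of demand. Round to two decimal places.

-0.58

Evaluating quantity at (P, M, P_z) gives Q_d = 5 − 2.35(43.9) + 0.031(6900) + 3.7(16.7) = 5 − 103.165 + 213.9 + 61.79 = 177.525.
∂Q_d/∂P = −2.35, so E_p = (−2.35)·(43.9/177.525) ≈ -0.58.
|E_p| < 1: demand is inelastic.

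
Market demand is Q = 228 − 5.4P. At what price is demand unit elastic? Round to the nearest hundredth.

For linear demand Q = a − bP, E = −bP/(a − bP). |E| = 1 ⇒ bP = a − bP ⇒ P = a/(2b).
P = 228/(2·5.4) ≈ 21.11.

21.11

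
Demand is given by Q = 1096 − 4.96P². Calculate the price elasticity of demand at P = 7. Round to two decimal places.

At P = 7, Q = 852.96.
dQ/dP = −2·4.96·P = −69.44.
Point elasticity E = (dQ/dP)·(P/Q) = -69.44 × 7/852.96 ≈ -0.57.
|E| < 1, so demand is inelastic at this price.

-0.57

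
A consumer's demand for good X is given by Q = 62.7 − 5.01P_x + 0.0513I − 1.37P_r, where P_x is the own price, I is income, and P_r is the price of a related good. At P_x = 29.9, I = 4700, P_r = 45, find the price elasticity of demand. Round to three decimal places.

-1.622

Q = 62.7 − 5.01(29.9) + 0.0513(4700) − 1.37(45) = 62.7 − 149.799 + 241.11 − 61.65 = 92.361.
∂Q/∂P_x = −5.01, so E_p = (−5.01)·(29.9/92.361) ≈ -1.622.
|E_p| > 1: demand is elastic.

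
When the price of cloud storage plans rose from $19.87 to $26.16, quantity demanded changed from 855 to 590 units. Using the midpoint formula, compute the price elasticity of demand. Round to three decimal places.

%ΔQ = (590 − 855)/[(855 + 590)/2] = -265/722.5 ≈ -0.3668.
%ΔP = (26.16 − 19.87)/[(19.87 + 26.16)/2] = 6.29/23.015 ≈ 0.2733.
Arc elasticity E = %ΔQ/%ΔP ≈ -0.3668/0.2733 ≈ -1.342.
|E| > 1: demand is elastic over this range.

-1.342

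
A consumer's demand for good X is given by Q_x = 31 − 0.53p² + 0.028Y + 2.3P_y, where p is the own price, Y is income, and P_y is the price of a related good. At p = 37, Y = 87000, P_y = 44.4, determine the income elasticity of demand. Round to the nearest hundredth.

1.32

First evaluate Q_x: 31 − 0.53(37)² + 0.028(87000) + 2.3(44.4) = 31 − 725.57 + 2436 + 102.12 = 1843.55.
∂Q_x/∂Y = +0.028, so E_I = 0.028·(87000/1843.55) ≈ 1.32.
E_I > 1: normal good (luxury).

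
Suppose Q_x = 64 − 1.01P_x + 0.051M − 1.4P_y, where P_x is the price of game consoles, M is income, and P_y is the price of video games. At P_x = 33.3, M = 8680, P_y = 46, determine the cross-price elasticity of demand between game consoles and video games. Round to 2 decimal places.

Q_x = 64 − 1.01(33.3) + 0.051(8680) − 1.4(46) = 64 − 33.633 + 442.68 − 64.4 = 408.647.
∂Q_x/∂P_y = −1.4, so E_xy = -1.4·(46/408.647) ≈ -0.16.
E_xy < 0: the goods are complements.

-0.16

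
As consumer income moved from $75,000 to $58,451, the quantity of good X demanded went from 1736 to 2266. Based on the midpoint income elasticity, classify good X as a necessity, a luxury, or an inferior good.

%ΔQ = (2266 − 1736)/[(1736+2266)/2] = 530/2001 ≈ 0.2649.
%ΔM = (58,451 − 75,000)/[(75,000+58,451)/2] = -16549/66725.5 ≈ -0.2480.
E_I = %ΔQ/%ΔM ≈ -1.068.
E_I < 0: inferior good.

inferior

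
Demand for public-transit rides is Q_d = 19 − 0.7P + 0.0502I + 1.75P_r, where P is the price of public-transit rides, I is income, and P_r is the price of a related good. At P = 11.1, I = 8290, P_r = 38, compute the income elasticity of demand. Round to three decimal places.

At the given point, Q_d = 19 − 0.7(11.1) + 0.0502(8290) + 1.75(38) = 19 − 7.77 + 416.158 + 66.5 = 493.888.
∂Q_d/∂I = +0.0502, so E_I = 0.0502·(8290/493.888) ≈ 0.843.
E_I ∈ (0,1): normal good (necessity).

0.843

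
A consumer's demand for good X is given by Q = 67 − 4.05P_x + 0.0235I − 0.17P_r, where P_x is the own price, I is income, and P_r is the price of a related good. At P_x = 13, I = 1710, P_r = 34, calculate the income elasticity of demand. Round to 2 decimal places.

Substituting, Q = 67 − 4.05(13) + 0.0235(1710) − 0.17(34) = 67 − 52.65 + 40.185 − 5.78 = 48.755.
∂Q/∂I = +0.0235, so E_I = 0.0235·(1710/48.755) ≈ 0.82.
E_I ∈ (0,1): normal good (necessity).

0.82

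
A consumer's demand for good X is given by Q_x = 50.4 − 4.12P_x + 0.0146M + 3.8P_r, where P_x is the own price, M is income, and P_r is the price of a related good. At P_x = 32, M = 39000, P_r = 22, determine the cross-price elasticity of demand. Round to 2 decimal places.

At the given point, Q_x = 50.4 − 4.12(32) + 0.0146(39000) + 3.8(22) = 50.4 − 131.84 + 569.4 + 83.6 = 571.56.
∂Q_x/∂P_r = +3.8, so E_xy = 3.8·(22/571.56) ≈ 0.15.
E_xy > 0: the goods are substitutes.

0.15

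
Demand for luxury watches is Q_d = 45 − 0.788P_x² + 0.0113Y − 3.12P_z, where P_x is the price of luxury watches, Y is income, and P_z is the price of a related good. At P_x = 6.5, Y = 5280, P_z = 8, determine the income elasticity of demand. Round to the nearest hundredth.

Evaluating quantity at (P_x, Y, P_z) gives Q_d = 45 − 0.788(6.5)² + 0.0113(5280) − 3.12(8) = 45 − 33.293 + 59.664 − 24.96 = 46.411.
∂Q_d/∂Y = +0.0113, so E_I = 0.0113·(5280/46.411) ≈ 1.29.
E_I > 1: normal good (luxury).

1.29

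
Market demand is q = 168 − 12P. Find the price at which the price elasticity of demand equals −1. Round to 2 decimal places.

For linear demand q = a − bP, E = −bP/(a − bP). |E| = 1 ⇒ bP = a − bP ⇒ P = a/(2b).
P = 168/(2·12) = 7.00.

7.00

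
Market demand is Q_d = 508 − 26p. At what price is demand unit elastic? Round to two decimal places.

9.77

For linear demand Q_d = a − bp, E = −bp/(a − bp). |E| = 1 ⇒ bp = a − bp ⇒ p = a/(2b).
p = 508/(2·26) ≈ 9.77.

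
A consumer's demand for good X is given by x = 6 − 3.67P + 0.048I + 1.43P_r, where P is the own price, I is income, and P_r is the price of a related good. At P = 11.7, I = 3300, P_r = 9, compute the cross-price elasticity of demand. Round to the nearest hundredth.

Evaluating quantity at (P, I, P_r) gives x = 6 − 3.67(11.7) + 0.048(3300) + 1.43(9) = 6 − 42.939 + 158.4 + 12.87 = 134.331.
∂x/∂P_r = +1.43, so E_xy = 1.43·(9/134.331) ≈ 0.10.
E_xy > 0: the goods are substitutes.

0.10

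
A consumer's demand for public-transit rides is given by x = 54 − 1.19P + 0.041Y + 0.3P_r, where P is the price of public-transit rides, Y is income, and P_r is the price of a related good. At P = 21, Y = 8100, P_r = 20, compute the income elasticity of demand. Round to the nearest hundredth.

x = 54 − 1.19(21) + 0.041(8100) + 0.3(20) = 54 − 24.99 + 332.1 + 6 = 367.11.
∂x/∂Y = +0.041, so E_I = 0.041·(8100/367.11) ≈ 0.90.
E_I ∈ (0,1): normal good (necessity).

0.90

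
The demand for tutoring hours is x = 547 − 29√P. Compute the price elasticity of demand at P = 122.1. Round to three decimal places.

At P = 122.1, x = 226.5533.
dx/dP = −29/(2√P) = −29/(2·11.0499).
Point elasticity E = (dx/dP)·(P/x) = -1.3122 × 122.1/226.5533 ≈ -0.707.
|E| < 1, so demand is inelastic at this price.

-0.707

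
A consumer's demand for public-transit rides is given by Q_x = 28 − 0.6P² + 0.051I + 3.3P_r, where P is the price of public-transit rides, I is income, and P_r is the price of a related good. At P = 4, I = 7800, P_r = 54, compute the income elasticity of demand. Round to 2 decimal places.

0.67

At the given point, Q_x = 28 − 0.6(4)² + 0.051(7800) + 3.3(54) = 28 − 9.6 + 397.8 + 178.2 = 594.4.
∂Q_x/∂I = +0.051, so E_I = 0.051·(7800/594.4) ≈ 0.67.
E_I ∈ (0,1): normal good (necessity).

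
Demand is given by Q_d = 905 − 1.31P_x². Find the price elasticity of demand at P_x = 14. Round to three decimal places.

At P_x = 14, Q_d = 648.24.
dQ_d/dP_x = −2·1.31·P_x = −36.68.
Point elasticity E = (dQ_d/dP_x)·(P_x/Q_d) = -36.68 × 14/648.24 ≈ -0.792.
|E| < 1, so demand is inelastic at this price.

-0.792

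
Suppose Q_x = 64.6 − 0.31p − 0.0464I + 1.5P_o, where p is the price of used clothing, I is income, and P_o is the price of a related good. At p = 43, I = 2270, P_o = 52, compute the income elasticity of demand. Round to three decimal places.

-4.399

Evaluating quantity at (p, I, P_o) gives Q_x = 64.6 − 0.31(43) − 0.0464(2270) + 1.5(52) = 64.6 − 13.33 − 105.328 + 78 = 23.942.
∂Q_x/∂I = −0.0464, so E_I = -0.0464·(2270/23.942) ≈ -4.399.
E_I < 0: inferior good.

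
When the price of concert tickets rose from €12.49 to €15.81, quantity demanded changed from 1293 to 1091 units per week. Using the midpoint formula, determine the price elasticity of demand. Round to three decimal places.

%Δq = (1091 − 1293)/[(1293 + 1091)/2] = -202/1192 ≈ -0.1695.
%Δp = (15.81 − 12.49)/[(12.49 + 15.81)/2] = 3.32/14.15 ≈ 0.2346.
Arc elasticity E = %Δq/%Δp ≈ -0.1695/0.2346 ≈ -0.722.
|E| < 1: demand is inelastic over this range.

-0.722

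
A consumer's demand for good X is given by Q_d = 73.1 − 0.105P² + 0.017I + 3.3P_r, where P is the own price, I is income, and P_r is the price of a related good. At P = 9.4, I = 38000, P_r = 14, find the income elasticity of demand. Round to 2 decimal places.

At the given point, Q_d = 73.1 − 0.105(9.4)² + 0.017(38000) + 3.3(14) = 73.1 − 9.2778 + 646 + 46.2 = 756.0222.
∂Q_d/∂I = +0.017, so E_I = 0.017·(38000/756.0222) ≈ 0.85.
E_I ∈ (0,1): normal good (necessity).

0.85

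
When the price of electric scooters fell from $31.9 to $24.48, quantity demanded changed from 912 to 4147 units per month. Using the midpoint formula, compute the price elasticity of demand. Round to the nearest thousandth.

%ΔQ = (4147 − 912)/[(912 + 4147)/2] = 3235/2529.5 ≈ 1.2789.
%ΔP = (24.48 − 31.9)/[(31.9 + 24.48)/2] = -7.42/28.19 ≈ -0.2632.
Arc elasticity E = %ΔQ/%ΔP ≈ 1.2789/-0.2632 ≈ -4.859.
|E| > 1: demand is elastic over this range.

-4.859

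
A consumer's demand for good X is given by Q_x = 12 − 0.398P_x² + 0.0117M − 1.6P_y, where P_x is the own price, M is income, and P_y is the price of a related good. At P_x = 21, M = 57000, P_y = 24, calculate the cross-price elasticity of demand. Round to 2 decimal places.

-0.08

Q_x = 12 − 0.398(21)² + 0.0117(57000) − 1.6(24) = 12 − 175.518 + 666.9 − 38.4 = 464.982.
∂Q_x/∂P_y = −1.6, so E_xy = -1.6·(24/464.982) ≈ -0.08.
E_xy < 0: the goods are complements.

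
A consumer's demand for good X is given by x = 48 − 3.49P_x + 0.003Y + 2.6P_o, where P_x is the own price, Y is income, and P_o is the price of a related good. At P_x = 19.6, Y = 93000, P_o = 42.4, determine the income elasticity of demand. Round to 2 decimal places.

0.76

Substituting, x = 48 − 3.49(19.6) + 0.003(93000) + 2.6(42.4) = 48 − 68.404 + 279 + 110.24 = 368.836.
∂x/∂Y = +0.003, so E_I = 0.003·(93000/368.836) ≈ 0.76.
E_I ∈ (0,1): normal good (necessity).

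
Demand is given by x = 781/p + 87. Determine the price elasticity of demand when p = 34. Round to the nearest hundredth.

-0.21

At p = 34, x = 109.9706.
dx/dp = −781/p² = −0.6756.
Point elasticity E = (dx/dp)·(p/x) = -0.6756 × 34/109.9706 ≈ -0.21.
|E| < 1, so demand is inelastic at this price.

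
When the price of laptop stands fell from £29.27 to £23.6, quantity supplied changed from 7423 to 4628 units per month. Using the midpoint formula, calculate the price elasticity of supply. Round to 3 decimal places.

2.163

%Δq = (4628 − 7423)/[(7423 + 4628)/2] = -2795/6025.5 ≈ -0.4639.
%Δp = (23.6 − 29.27)/[(29.27 + 23.6)/2] = -5.67/26.435 ≈ -0.2145.
Arc elasticity E = %Δq/%Δp ≈ -0.4639/-0.2145 ≈ 2.163.
|E| > 1: supply is elastic over this range.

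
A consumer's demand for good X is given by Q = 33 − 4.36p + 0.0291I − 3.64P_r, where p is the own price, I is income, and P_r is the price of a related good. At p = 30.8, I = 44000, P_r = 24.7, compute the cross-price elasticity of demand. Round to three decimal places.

-0.083

Evaluating quantity at (p, I, P_r) gives Q = 33 − 4.36(30.8) + 0.0291(44000) − 3.64(24.7) = 33 − 134.288 + 1280.4 − 89.908 = 1089.204.
∂Q/∂P_r = −3.64, so E_xy = -3.64·(24.7/1089.204) ≈ -0.083.
E_xy < 0: the goods are complements.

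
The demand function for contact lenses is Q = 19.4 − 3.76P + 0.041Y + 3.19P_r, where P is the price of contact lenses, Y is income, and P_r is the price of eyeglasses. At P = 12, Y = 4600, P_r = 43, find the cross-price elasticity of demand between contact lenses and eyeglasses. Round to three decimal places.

At the given point, Q = 19.4 − 3.76(12) + 0.041(4600) + 3.19(43) = 19.4 − 45.12 + 188.6 + 137.17 = 300.05.
∂Q/∂P_r = +3.19, so E_xy = 3.19·(43/300.05) ≈ 0.457.
E_xy > 0: the goods are substitutes.

0.457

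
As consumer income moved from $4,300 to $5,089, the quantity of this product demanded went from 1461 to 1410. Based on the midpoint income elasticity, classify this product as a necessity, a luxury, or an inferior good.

inferior

%ΔQ = (1410 − 1461)/[(1461+1410)/2] = -51/1435.5 ≈ -0.0355.
%ΔI = (5,089 − 4,300)/[(4,300+5,089)/2] = 789/4694.5 ≈ 0.1681.
E_I = %ΔQ/%ΔI ≈ -0.211.
E_I < 0: inferior good.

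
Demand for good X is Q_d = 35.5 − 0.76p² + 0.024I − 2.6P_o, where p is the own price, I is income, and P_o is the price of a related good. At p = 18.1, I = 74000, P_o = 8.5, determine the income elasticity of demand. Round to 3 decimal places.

Q_d = 35.5 − 0.76(18.1)² + 0.024(74000) − 2.6(8.5) = 35.5 − 248.9836 + 1776 − 22.1 = 1540.4164.
∂Q_d/∂I = +0.024, so E_I = 0.024·(74000/1540.4164) ≈ 1.153.
E_I > 1: normal good (luxury).

1.153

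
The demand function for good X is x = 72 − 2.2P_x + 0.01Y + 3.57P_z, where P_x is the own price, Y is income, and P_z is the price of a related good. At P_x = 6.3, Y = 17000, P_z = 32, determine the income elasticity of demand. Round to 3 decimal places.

First evaluate x: 72 − 2.2(6.3) + 0.01(17000) + 3.57(32) = 72 − 13.86 + 170 + 114.24 = 342.38.
∂x/∂Y = +0.01, so E_I = 0.01·(17000/342.38) ≈ 0.497.
E_I ∈ (0,1): normal good (necessity).

0.497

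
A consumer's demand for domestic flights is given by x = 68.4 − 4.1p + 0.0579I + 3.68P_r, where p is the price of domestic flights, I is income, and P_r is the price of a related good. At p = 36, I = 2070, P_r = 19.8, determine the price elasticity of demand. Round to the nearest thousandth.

x = 68.4 − 4.1(36) + 0.0579(2070) + 3.68(19.8) = 68.4 − 147.6 + 119.853 + 72.864 = 113.517.
∂x/∂p = −4.1, so E_p = (−4.1)·(36/113.517) ≈ -1.300.
|E_p| > 1: demand is elastic.

-1.300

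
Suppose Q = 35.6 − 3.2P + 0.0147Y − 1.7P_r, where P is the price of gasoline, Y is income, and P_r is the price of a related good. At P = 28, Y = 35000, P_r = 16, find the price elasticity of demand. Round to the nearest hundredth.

-0.21

Q = 35.6 − 3.2(28) + 0.0147(35000) − 1.7(16) = 35.6 − 89.6 + 514.5 − 27.2 = 433.3.
∂Q/∂P = −3.2, so E_p = (−3.2)·(28/433.3) ≈ -0.21.
|E_p| < 1: demand is inelastic.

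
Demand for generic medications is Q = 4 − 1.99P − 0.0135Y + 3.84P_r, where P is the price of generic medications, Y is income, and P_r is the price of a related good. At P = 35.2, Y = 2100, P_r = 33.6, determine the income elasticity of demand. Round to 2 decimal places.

At the given point, Q = 4 − 1.99(35.2) − 0.0135(2100) + 3.84(33.6) = 4 − 70.048 − 28.35 + 129.024 = 34.626.
∂Q/∂Y = −0.0135, so E_I = -0.0135·(2100/34.626) ≈ -0.82.
E_I < 0: inferior good.

-0.82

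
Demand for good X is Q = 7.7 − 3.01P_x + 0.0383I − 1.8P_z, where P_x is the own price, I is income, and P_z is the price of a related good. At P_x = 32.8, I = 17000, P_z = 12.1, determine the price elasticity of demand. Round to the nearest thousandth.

Q = 7.7 − 3.01(32.8) + 0.0383(17000) − 1.8(12.1) = 7.7 − 98.728 + 651.1 − 21.78 = 538.292.
∂Q/∂P_x = −3.01, so E_p = (−3.01)·(32.8/538.292) ≈ -0.183.
|E_p| < 1: demand is inelastic.

-0.183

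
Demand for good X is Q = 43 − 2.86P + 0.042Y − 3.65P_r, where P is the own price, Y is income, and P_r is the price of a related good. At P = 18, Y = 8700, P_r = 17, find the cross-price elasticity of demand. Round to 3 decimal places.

-0.210

Q = 43 − 2.86(18) + 0.042(8700) − 3.65(17) = 43 − 51.48 + 365.4 − 62.05 = 294.87.
∂Q/∂P_r = −3.65, so E_xy = -3.65·(17/294.87) ≈ -0.210.
E_xy < 0: the goods are complements.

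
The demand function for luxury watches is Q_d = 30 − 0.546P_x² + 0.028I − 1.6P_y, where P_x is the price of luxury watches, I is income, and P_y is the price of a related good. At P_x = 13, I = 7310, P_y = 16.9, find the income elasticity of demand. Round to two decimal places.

Evaluating quantity at (P_x, I, P_y) gives Q_d = 30 − 0.546(13)² + 0.028(7310) − 1.6(16.9) = 30 − 92.274 + 204.68 − 27.04 = 115.366.
∂Q_d/∂I = +0.028, so E_I = 0.028·(7310/115.366) ≈ 1.77.
E_I > 1: normal good (luxury).

1.77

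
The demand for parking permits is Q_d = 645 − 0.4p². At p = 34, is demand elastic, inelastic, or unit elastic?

elastic

At p = 34, Q_d = 182.6.
dQ_d/dp = −2·0.4·p = −27.2.
Point elasticity E = (dQ_d/dp)·(p/Q_d) = -27.2 × 34/182.6 ≈ -5.065.
|E| ≈ 5.065 > 1, so demand is elastic.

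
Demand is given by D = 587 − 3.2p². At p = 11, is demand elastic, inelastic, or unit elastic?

elastic

At p = 11, D = 199.8.
dD/dp = −2·3.2·p = −70.4.
Point elasticity E = (dD/dp)·(p/D) = -70.4 × 11/199.8 ≈ -3.876.
|E| ≈ 3.876 > 1, so demand is elastic.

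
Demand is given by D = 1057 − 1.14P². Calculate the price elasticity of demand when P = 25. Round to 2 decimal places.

-4.14

At P = 25, D = 344.5.
dD/dP = −2·1.14·P = −57.
Point elasticity E = (dD/dP)·(P/D) = -57 × 25/344.5 ≈ -4.14.
|E| > 1, so demand is elastic at this price.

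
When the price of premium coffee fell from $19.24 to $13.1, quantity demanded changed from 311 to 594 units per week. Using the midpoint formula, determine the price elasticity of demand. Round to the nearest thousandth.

%Δq = (594 − 311)/[(311 + 594)/2] = 283/452.5 ≈ 0.6254.
%ΔP = (13.1 − 19.24)/[(19.24 + 13.1)/2] = -6.14/16.17 ≈ -0.3797.
Arc elasticity E = %Δq/%ΔP ≈ 0.6254/-0.3797 ≈ -1.647.
|E| > 1: demand is elastic over this range.

-1.647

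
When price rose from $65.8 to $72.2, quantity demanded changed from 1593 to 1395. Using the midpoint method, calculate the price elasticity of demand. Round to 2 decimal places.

-1.43

%ΔQ = (1395 − 1593)/[(1593 + 1395)/2] = -198/1494 ≈ -0.1325.
%Δp = (72.2 − 65.8)/[(65.8 + 72.2)/2] = 6.4/69 ≈ 0.0928.
Arc elasticity E = %ΔQ/%Δp ≈ -0.1325/0.0928 ≈ -1.43.
|E| > 1: demand is elastic over this range.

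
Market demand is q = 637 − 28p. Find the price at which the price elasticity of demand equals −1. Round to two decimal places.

For linear demand q = a − bp, E = −bp/(a − bp). |E| = 1 ⇒ bp = a − bp ⇒ p = a/(2b).
p = 637/(2·28) ≈ 11.38.

11.38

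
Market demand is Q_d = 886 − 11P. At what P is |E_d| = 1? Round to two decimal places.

40.27

For linear demand Q_d = a − bP, E = −bP/(a − bP). |E| = 1 ⇒ bP = a − bP ⇒ P = a/(2b).
P = 886/(2·11) ≈ 40.27.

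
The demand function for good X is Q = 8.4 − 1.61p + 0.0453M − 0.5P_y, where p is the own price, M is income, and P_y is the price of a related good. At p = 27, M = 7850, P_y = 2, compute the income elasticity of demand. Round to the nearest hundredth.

1.11

Q = 8.4 − 1.61(27) + 0.0453(7850) − 0.5(2) = 8.4 − 43.47 + 355.605 − 1 = 319.535.
∂Q/∂M = +0.0453, so E_I = 0.0453·(7850/319.535) ≈ 1.11.
E_I > 1: normal good (luxury).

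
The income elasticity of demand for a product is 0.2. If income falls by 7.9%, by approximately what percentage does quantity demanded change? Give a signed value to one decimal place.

%ΔQ ≈ E × %ΔI = (0.2) × (-7.9%) ≈ -1.6%.

-1.6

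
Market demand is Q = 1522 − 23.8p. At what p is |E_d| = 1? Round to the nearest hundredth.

31.97

For linear demand Q = a − bp, E = −bp/(a − bp). |E| = 1 ⇒ bp = a − bp ⇒ p = a/(2b).
p = 1522/(2·23.8) ≈ 31.97.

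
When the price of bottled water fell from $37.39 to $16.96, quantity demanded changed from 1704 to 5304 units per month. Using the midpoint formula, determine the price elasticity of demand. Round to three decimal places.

%ΔQ = (5304 − 1704)/[(1704 + 5304)/2] = 3600/3504 ≈ 1.0274.
%Δp = (16.96 − 37.39)/[(37.39 + 16.96)/2] = -20.43/27.175 ≈ -0.7518.
Arc elasticity E = %ΔQ/%Δp ≈ 1.0274/-0.7518 ≈ -1.367.
|E| > 1: demand is elastic over this range.

-1.367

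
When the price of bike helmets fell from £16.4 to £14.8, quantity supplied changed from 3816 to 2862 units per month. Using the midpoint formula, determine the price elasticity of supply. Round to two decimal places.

%ΔQ = (2862 − 3816)/[(3816 + 2862)/2] = -954/3339 ≈ -0.2857.
%ΔP = (14.8 − 16.4)/[(16.4 + 14.8)/2] = -1.6/15.6 ≈ -0.1026.
Arc elasticity E = %ΔQ/%ΔP ≈ -0.2857/-0.1026 ≈ 2.79.
|E| > 1: supply is elastic over this range.

2.79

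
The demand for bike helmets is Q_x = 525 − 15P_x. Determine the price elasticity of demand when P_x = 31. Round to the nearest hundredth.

At P_x = 31, Q_x = 60.
dQ_x/dP_x = −15.
Point elasticity E = (dQ_x/dP_x)·(P_x/Q_x) = -15 × 31/60 ≈ -7.75.
|E| > 1, so demand is elastic at this price.

-7.75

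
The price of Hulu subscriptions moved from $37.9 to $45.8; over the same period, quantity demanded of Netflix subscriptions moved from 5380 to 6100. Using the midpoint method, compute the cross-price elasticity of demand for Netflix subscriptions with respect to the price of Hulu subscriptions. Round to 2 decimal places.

0.66

%ΔQ_x = (6100 − 5380)/[(5380+6100)/2] = 720/5740 ≈ 0.1254.
%ΔP_y = (45.8 − 37.9)/[(37.9+45.8)/2] ≈ 0.1888.
E_xy = 0.1254/0.1888 ≈ 0.66.
E_xy > 0, so Netflix subscriptions and Hulu subscriptions are substitutes.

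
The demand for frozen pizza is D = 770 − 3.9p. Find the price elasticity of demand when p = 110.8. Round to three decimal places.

At p = 110.8, D = 337.88.
dD/dp = −3.9.
Point elasticity E = (dD/dp)·(p/D) = -3.9 × 110.8/337.88 ≈ -1.279.
|E| > 1, so demand is elastic at this price.

-1.279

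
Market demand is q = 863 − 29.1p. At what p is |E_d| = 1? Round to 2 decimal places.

For linear demand q = a − bp, E = −bp/(a − bp). |E| = 1 ⇒ bp = a − bp ⇒ p = a/(2b).
p = 863/(2·29.1) ≈ 14.83.

14.83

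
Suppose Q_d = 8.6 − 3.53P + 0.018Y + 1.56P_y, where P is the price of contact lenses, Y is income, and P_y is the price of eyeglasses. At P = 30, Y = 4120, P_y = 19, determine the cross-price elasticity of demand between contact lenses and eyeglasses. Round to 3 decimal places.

First evaluate Q_d: 8.6 − 3.53(30) + 0.018(4120) + 1.56(19) = 8.6 − 105.9 + 74.16 + 29.64 = 6.5.
∂Q_d/∂P_y = +1.56, so E_xy = 1.56·(19/6.5) ≈ 4.560.
E_xy > 0: the goods are substitutes.

4.560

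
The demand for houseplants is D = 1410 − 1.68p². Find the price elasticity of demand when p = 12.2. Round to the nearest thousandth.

-0.431

At p = 12.2, D = 1159.9488.
dD/dp = −2·1.68·p = −40.992.
Point elasticity E = (dD/dp)·(p/D) = -40.992 × 12.2/1159.9488 ≈ -0.431.
|E| < 1, so demand is inelastic at this price.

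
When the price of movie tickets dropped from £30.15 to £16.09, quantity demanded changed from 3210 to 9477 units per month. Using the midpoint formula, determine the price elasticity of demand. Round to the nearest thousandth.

%ΔQ = (9477 − 3210)/[(3210 + 9477)/2] = 6267/6343.5 ≈ 0.9879.
%Δp = (16.09 − 30.15)/[(30.15 + 16.09)/2] = -14.06/23.12 ≈ -0.6081.
Arc elasticity E = %ΔQ/%Δp ≈ 0.9879/-0.6081 ≈ -1.625.
|E| > 1: demand is elastic over this range.

-1.625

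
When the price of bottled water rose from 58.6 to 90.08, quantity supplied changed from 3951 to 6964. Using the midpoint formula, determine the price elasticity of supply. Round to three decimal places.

1.304

%ΔQ = (6964 − 3951)/[(3951 + 6964)/2] = 3013/5457.5 ≈ 0.5521.
%Δp = (90.08 − 58.6)/[(58.6 + 90.08)/2] = 31.48/74.34 ≈ 0.4235.
Arc elasticity E = %ΔQ/%Δp ≈ 0.5521/0.4235 ≈ 1.304.
|E| > 1: supply is elastic over this range.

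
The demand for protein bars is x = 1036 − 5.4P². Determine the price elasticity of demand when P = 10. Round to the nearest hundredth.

-2.18

At P = 10, x = 496.
dx/dP = −2·5.4·P = −108.
Point elasticity E = (dx/dP)·(P/x) = -108 × 10/496 ≈ -2.18.
|E| > 1, so demand is elastic at this price.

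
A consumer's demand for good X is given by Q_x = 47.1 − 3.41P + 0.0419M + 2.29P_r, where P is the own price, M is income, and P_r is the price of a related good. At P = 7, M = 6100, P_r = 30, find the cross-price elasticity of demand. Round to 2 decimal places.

0.20

At the given point, Q_x = 47.1 − 3.41(7) + 0.0419(6100) + 2.29(30) = 47.1 − 23.87 + 255.59 + 68.7 = 347.52.
∂Q_x/∂P_r = +2.29, so E_xy = 2.29·(30/347.52) ≈ 0.20.
E_xy > 0: the goods are substitutes.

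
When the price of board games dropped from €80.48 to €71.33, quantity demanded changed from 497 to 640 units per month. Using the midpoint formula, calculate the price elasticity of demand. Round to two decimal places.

%ΔQ = (640 − 497)/[(497 + 640)/2] = 143/568.5 ≈ 0.2515.
%Δp = (71.33 − 80.48)/[(80.48 + 71.33)/2] = -9.15/75.905 ≈ -0.1205.
Arc elasticity E = %ΔQ/%Δp ≈ 0.2515/-0.1205 ≈ -2.09.
|E| > 1: demand is elastic over this range.

-2.09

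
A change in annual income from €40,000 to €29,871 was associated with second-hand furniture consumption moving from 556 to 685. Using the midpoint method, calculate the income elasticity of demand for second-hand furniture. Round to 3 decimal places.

%ΔQ = (685 − 556)/[(556+685)/2] = 129/620.5 ≈ 0.2079.
%ΔI = (29,871 − 40,000)/[(40,000+29,871)/2] = -10129/34935.5 ≈ -0.2899.
E_I = %ΔQ/%ΔI ≈ -0.717.
E_I < 0: inferior good.

-0.717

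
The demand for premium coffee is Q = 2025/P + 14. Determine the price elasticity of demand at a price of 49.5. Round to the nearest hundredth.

-0.75

At P = 49.5, Q = 54.9091.
dQ/dP = −2025/P² = −0.8264.
Point elasticity E = (dQ/dP)·(P/Q) = -0.8264 × 49.5/54.9091 ≈ -0.75.
|E| < 1, so demand is inelastic at this price.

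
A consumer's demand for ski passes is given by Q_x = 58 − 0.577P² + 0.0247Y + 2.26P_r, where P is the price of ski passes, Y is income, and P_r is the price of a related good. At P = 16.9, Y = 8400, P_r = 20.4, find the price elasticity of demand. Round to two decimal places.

-2.25

First evaluate Q_x: 58 − 0.577(16.9)² + 0.0247(8400) + 2.26(20.4) = 58 − 164.797 + 207.48 + 46.104 = 146.787.
∂Q_x/∂P = −2·0.577·P = -19.5026, so E_p = -19.5026·(16.9/146.787) ≈ -2.25.
|E_p| > 1: demand is elastic.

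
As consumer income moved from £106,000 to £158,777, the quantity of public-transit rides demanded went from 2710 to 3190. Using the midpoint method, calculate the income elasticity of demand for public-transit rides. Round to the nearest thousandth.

0.408

%ΔQ = (3190 − 2710)/[(2710+3190)/2] = 480/2950 ≈ 0.1627.
%ΔI = (158,777 − 106,000)/[(106,000+158,777)/2] = 52777/132388.5 ≈ 0.3987.
E_I = %ΔQ/%ΔI ≈ 0.408.
E_I ∈ (0,1): normal good (necessity).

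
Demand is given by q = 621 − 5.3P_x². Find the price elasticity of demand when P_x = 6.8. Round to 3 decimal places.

At P_x = 6.8, q = 375.928.
dq/dP_x = −2·5.3·P_x = −72.08.
Point elasticity E = (dq/dP_x)·(P_x/q) = -72.08 × 6.8/375.928 ≈ -1.304.
|E| > 1, so demand is elastic at this price.

-1.304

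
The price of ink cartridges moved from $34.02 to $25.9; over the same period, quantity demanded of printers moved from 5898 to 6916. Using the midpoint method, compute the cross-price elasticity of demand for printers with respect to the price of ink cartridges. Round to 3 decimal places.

%ΔQ_x = (6916 − 5898)/[(5898+6916)/2] = 1018/6407 ≈ 0.1589.
%ΔP_y = (25.9 − 34.02)/[(34.02+25.9)/2] ≈ -0.2710.
E_xy = 0.1589/-0.2710 ≈ -0.586.
E_xy < 0, so printers and ink cartridges are complements.

-0.586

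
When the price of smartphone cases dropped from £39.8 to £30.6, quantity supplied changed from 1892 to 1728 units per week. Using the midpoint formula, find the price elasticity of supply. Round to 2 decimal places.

0.35

%Δq = (1728 − 1892)/[(1892 + 1728)/2] = -164/1810 ≈ -0.0906.
%ΔP = (30.6 − 39.8)/[(39.8 + 30.6)/2] = -9.2/35.2 ≈ -0.2614.
Arc elasticity E = %Δq/%ΔP ≈ -0.0906/-0.2614 ≈ 0.35.
|E| < 1: supply is inelastic over this range.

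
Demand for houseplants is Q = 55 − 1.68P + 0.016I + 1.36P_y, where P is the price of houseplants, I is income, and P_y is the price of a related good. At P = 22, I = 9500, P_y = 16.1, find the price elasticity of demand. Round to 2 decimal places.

-0.19

First evaluate Q: 55 − 1.68(22) + 0.016(9500) + 1.36(16.1) = 55 − 36.96 + 152 + 21.896 = 191.936.
∂Q/∂P = −1.68, so E_p = (−1.68)·(22/191.936) ≈ -0.19.
|E_p| < 1: demand is inelastic.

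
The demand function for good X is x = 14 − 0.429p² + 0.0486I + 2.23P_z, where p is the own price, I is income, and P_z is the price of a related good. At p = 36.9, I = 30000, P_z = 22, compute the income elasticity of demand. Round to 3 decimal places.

1.556

At the given point, x = 14 − 0.429(36.9)² + 0.0486(30000) + 2.23(22) = 14 − 584.1307 + 1458 + 49.06 = 936.9293.
∂x/∂I = +0.0486, so E_I = 0.0486·(30000/936.9293) ≈ 1.556.
E_I > 1: normal good (luxury).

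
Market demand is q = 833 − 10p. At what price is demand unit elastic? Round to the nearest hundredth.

For linear demand q = a − bp, E = −bp/(a − bp). |E| = 1 ⇒ bp = a − bp ⇒ p = a/(2b).
p = 833/(2·10) = 41.65.

41.65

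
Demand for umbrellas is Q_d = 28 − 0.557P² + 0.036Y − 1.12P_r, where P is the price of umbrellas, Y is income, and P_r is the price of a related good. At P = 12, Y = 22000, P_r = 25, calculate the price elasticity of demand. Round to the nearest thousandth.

-0.225

Q_d = 28 − 0.557(12)² + 0.036(22000) − 1.12(25) = 28 − 80.208 + 792 − 28 = 711.792.
∂Q_d/∂P = −2·0.557·P = -13.368, so E_p = -13.368·(12/711.792) ≈ -0.225.
|E_p| < 1: demand is inelastic.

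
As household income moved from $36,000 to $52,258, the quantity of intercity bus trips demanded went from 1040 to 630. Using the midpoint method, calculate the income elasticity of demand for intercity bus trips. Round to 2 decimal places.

%ΔQ = (630 − 1040)/[(1040+630)/2] = -410/835 ≈ -0.4910.
%ΔY = (52,258 − 36,000)/[(36,000+52,258)/2] = 16258/44129 ≈ 0.3684.
E_I = %ΔQ/%ΔY ≈ -1.33.
E_I < 0: inferior good.

-1.33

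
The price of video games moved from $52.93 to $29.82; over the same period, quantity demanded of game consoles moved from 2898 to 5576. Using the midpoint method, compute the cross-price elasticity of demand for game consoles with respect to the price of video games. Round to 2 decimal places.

%ΔQ_x = (5576 − 2898)/[(2898+5576)/2] = 2678/4237 ≈ 0.6321.
%ΔP_y = (29.82 − 52.93)/[(52.93+29.82)/2] ≈ -0.5585.
E_xy = 0.6321/-0.5585 ≈ -1.13.
E_xy < 0, so game consoles and video games are complements.

-1.13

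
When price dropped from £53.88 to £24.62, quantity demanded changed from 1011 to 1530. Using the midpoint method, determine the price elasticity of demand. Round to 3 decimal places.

-0.548

%Δq = (1530 − 1011)/[(1011 + 1530)/2] = 519/1270.5 ≈ 0.4085.
%ΔP = (24.62 − 53.88)/[(53.88 + 24.62)/2] = -29.26/39.25 ≈ -0.7455.
Arc elasticity E = %Δq/%ΔP ≈ 0.4085/-0.7455 ≈ -0.548.
|E| < 1: demand is inelastic over this range.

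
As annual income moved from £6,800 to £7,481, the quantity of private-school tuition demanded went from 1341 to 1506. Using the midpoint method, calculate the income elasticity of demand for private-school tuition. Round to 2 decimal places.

%ΔQ = (1506 − 1341)/[(1341+1506)/2] = 165/1423.5 ≈ 0.1159.
%ΔY = (7,481 − 6,800)/[(6,800+7,481)/2] = 681/7140.5 ≈ 0.0954.
E_I = %ΔQ/%ΔY ≈ 1.22.
E_I > 1: normal good (luxury).

1.22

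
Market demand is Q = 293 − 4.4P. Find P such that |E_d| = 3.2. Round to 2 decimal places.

50.74

Set −bP/(a − bP) = −3.2 ⇒ bP = 3.2(a − bP) ⇒ bP(1+3.2) = 3.2·a.
P = 3.2·293/(4.4·4.2) ≈ 50.74.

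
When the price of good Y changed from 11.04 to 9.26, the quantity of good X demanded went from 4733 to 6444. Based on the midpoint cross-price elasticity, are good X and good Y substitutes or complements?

%ΔQ_x = (6444 − 4733)/[(4733+6444)/2] = 1711/5588.5 ≈ 0.3062.
%ΔP_y = (9.26 − 11.04)/[(11.04+9.26)/2] ≈ -0.1754.
E_xy = 0.3062/-0.1754 ≈ -1.746.
E_xy < 0, so the goods are complements.

complements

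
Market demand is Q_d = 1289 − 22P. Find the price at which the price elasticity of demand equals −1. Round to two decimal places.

29.30

For linear demand Q_d = a − bP, E = −bP/(a − bP). |E| = 1 ⇒ bP = a − bP ⇒ P = a/(2b).
P = 1289/(2·22) ≈ 29.30.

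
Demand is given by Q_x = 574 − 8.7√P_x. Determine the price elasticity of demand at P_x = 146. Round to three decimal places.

At P_x = 146, Q_x = 468.8775.
dQ_x/dP_x = −8.7/(2√P_x) = −8.7/(2·12.083).
Point elasticity E = (dQ_x/dP_x)·(P_x/Q_x) = -0.36 × 146/468.8775 ≈ -0.112.
|E| < 1, so demand is inelastic at this price.

-0.112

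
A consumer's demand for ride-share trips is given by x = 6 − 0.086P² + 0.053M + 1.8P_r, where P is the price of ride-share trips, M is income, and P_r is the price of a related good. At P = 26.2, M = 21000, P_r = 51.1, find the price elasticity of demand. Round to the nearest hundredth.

At the given point, x = 6 − 0.086(26.2)² + 0.053(21000) + 1.8(51.1) = 6 − 59.0338 + 1113 + 91.98 = 1151.9462.
∂x/∂P = −2·0.086·P = -4.5064, so E_p = -4.5064·(26.2/1151.9462) ≈ -0.10.
|E_p| < 1: demand is inelastic.

-0.10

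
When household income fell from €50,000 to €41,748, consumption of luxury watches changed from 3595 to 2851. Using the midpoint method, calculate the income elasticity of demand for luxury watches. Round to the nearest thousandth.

%ΔQ = (2851 − 3595)/[(3595+2851)/2] = -744/3223 ≈ -0.2308.
%ΔI = (41,748 − 50,000)/[(50,000+41,748)/2] = -8252/45874 ≈ -0.1799.
E_I = %ΔQ/%ΔI ≈ 1.283.
E_I > 1: normal good (luxury).

1.283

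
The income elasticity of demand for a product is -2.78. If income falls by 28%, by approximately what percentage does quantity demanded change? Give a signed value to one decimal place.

%ΔQ ≈ E × %ΔI = (-2.78) × (-28%) ≈ 77.8%.

77.8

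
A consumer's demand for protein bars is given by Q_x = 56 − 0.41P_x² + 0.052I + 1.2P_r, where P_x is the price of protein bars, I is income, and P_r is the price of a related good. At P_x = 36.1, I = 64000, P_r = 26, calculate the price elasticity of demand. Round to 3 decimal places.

-0.371

Substituting, Q_x = 56 − 0.41(36.1)² + 0.052(64000) + 1.2(26) = 56 − 534.3161 + 3328 + 31.2 = 2880.8839.
∂Q_x/∂P_x = −2·0.41·P_x = -29.602, so E_p = -29.602·(36.1/2880.8839) ≈ -0.371.
|E_p| < 1: demand is inelastic.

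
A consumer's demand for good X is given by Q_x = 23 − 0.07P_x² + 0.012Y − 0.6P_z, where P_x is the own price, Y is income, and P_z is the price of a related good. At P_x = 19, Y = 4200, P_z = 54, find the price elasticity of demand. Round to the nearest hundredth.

First evaluate Q_x: 23 − 0.07(19)² + 0.012(4200) − 0.6(54) = 23 − 25.27 + 50.4 − 32.4 = 15.73.
∂Q_x/∂P_x = −2·0.07·P_x = -2.66, so E_p = -2.66·(19/15.73) ≈ -3.21.
|E_p| > 1: demand is elastic.

-3.21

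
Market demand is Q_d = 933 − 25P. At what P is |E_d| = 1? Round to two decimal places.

18.66

For linear demand Q_d = a − bP, E = −bP/(a − bP). |E| = 1 ⇒ bP = a − bP ⇒ P = a/(2b).
P = 933/(2·25) = 18.66.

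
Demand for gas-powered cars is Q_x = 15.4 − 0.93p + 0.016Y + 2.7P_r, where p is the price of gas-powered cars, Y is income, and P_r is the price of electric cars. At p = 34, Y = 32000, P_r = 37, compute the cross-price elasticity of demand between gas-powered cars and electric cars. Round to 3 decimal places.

Evaluating quantity at (p, Y, P_r) gives Q_x = 15.4 − 0.93(34) + 0.016(32000) + 2.7(37) = 15.4 − 31.62 + 512 + 99.9 = 595.68.
∂Q_x/∂P_r = +2.7, so E_xy = 2.7·(37/595.68) ≈ 0.168.
E_xy > 0: the goods are substitutes.

0.168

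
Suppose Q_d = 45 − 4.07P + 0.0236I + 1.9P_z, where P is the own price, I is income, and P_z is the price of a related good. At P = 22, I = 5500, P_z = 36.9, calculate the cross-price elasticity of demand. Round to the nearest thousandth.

Evaluating quantity at (P, I, P_z) gives Q_d = 45 − 4.07(22) + 0.0236(5500) + 1.9(36.9) = 45 − 89.54 + 129.8 + 70.11 = 155.37.
∂Q_d/∂P_z = +1.9, so E_xy = 1.9·(36.9/155.37) ≈ 0.451.
E_xy > 0: the goods are substitutes.

0.451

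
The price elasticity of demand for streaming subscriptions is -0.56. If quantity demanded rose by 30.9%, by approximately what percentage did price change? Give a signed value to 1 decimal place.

%ΔQ ≈ E × %ΔP ⇒ %ΔP = %ΔQ / E = (30.9%)/(-0.56) ≈ -55.2%.

-55.2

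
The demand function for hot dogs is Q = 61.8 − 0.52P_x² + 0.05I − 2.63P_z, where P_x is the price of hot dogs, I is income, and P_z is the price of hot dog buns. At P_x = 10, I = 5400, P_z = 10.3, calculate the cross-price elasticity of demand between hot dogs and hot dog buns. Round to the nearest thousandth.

-0.107

Substituting, Q = 61.8 − 0.52(10)² + 0.05(5400) − 2.63(10.3) = 61.8 − 52 + 270 − 27.089 = 252.711.
∂Q/∂P_z = −2.63, so E_xy = -2.63·(10.3/252.711) ≈ -0.107.
E_xy < 0: the goods are complements.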